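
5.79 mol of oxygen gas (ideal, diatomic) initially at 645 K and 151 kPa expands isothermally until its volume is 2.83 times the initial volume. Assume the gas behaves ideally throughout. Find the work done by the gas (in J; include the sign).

V₁ = nRT₁/P₁ = 5.79×8.314×645/151 = 206 L.
Isothermal: T stays 645 K; PV = const ⇒ V₂ = 582 L, P₂ = 53.4 kPa.
W = nRT ln(V₂/V₁) = 5.79×8.314×645×ln(2.83) = 32300 J.

32300 J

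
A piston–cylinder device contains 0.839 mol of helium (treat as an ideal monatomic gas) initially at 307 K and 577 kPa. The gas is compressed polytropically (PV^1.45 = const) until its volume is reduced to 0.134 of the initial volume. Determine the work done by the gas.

-7000 J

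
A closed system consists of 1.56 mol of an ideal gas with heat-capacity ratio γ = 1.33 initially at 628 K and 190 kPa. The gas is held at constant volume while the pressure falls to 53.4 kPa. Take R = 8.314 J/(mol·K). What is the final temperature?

177 K

V₁ = nRT₁/P₁ = 1.56×8.314×628/190 = 42.9 L.
Isochoric: V stays 42.9 L; P/T = const ⇒ T₂ = 177 K, P₂ = 53.4 kPa.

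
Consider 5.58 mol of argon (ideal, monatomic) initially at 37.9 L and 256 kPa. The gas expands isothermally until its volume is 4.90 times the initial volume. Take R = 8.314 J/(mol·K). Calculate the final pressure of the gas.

T₁ = P₁V₁/(nR) = 256×37.9/(5.58×8.314) = 209 K.
Isothermal: T stays 209 K; PV = const ⇒ V₂ = 186 L, P₂ = 52.2 kPa.

52.2 kPa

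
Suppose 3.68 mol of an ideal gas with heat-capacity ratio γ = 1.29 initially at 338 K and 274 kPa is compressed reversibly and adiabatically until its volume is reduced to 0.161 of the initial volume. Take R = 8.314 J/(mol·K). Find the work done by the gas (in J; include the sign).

-24900 J

V₁ = nRT₁/P₁ = 3.68×8.314×338/274 = 37.7 L.
Adiabatic: TV^(γ−1) = const ⇒ T₂ = 338×(6.21)^0.290 = 574 K; PV^γ = const ⇒ P₂ = 2890 kPa.
ΔU = nCvΔT = 3.68×28.7×(574−338) = 24900 J.
Q = 0 for an adiabatic process, so W = −ΔU = -24900 J.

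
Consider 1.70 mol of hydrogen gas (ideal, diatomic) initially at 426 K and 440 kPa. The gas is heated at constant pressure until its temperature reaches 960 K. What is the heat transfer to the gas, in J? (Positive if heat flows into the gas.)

26400 J

V₁ = nRT₁/P₁ = 1.70×8.314×426/440 = 13.7 L.
Isobaric: P stays 440 kPa; V/T = const ⇒ T₂ = 960 K, V₂ = 30.8 L.
W = PΔV = 440×(30.8−13.7) kPa·L = 7550 J.
ΔU = nCvΔT = 1.70×20.8×(960−426) = 18900 J.
Q = ΔU + W = nCpΔT = 26400 J.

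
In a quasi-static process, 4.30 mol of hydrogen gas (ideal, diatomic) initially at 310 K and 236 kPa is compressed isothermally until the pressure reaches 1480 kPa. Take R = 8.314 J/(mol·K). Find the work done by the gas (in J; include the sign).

V₁ = nRT₁/P₁ = 4.30×8.314×310/236 = 47.0 L.
Isothermal: T stays 310 K; PV = const ⇒ V₂ = 7.49 L, P₂ = 1480 kPa.
W = nRT ln(V₂/V₁) = 4.30×8.314×310×ln(0.159) = -20300 J.

-20300 J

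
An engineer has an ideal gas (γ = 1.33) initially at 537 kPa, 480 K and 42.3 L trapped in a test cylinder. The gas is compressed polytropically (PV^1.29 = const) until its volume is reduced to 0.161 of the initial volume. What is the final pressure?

Polytropic n=1.29: T₂ = T₁(V₁/V₂)^(n−1) = 480×(6.21)^0.29 = 815 K; P₂ = P₁(V₁/V₂)^n = 5660 kPa.

5660 kPa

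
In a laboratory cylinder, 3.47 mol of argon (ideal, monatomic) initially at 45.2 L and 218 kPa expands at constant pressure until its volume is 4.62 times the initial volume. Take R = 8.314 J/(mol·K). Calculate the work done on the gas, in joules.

-35700 J

T₁ = P₁V₁/(nR) = 218×45.2/(3.47×8.314) = 342 K.
Isobaric: P stays 218 kPa; V/T = const ⇒ T₂ = 1580 K, V₂ = 209 L.
W = PΔV = 218×(209−45.2) kPa·L = 35700 J.
Work done on the gas = −W_by = -35700 J.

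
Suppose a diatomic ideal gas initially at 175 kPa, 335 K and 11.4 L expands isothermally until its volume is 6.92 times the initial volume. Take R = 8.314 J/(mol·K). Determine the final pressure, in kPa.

25.3 kPa

Isothermal: T stays 335 K; PV = const ⇒ V₂ = 78.9 L, P₂ = 25.3 kPa.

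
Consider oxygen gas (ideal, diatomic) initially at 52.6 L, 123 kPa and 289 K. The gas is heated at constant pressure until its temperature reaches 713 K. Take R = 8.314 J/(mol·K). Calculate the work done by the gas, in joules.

n = P₁V₁/(RT₁) = 123×52.6/(8.314×289) = 2.69 mol.
Isobaric: P stays 123 kPa; V/T = const ⇒ T₂ = 713 K, V₂ = 130 L.
W = PΔV = 123×(130−52.6) kPa·L = 9490 J.

9490 J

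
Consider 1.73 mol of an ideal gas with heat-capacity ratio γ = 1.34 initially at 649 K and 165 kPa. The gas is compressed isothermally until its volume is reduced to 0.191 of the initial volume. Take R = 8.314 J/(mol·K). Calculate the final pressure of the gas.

864 kPa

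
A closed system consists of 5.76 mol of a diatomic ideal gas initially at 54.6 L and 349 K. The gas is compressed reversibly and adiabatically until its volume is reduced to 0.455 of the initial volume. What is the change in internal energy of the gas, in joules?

P₁ = nRT₁/V₁ = 5.76×8.314×349/54.6 = 306 kPa.
Adiabatic: TV^(γ−1) = const ⇒ T₂ = 349×(2.20)^0.400 = 478 K; PV^γ = const ⇒ P₂ = 922 kPa.
For an ideal gas ΔU = nCvΔT with Cv = (5/2)R = 20.8 J/(mol·K).
ΔU = 5.76×20.8×(478−349) = 15500 J.

15500 J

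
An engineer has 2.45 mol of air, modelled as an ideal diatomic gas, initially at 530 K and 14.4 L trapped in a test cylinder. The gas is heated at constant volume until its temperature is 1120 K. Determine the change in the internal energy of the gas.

30000 J

P₁ = nRT₁/V₁ = 2.45×8.314×530/14.4 = 750 kPa.
Isochoric: V stays 14.4 L; P/T = const ⇒ T₂ = 1120 K, P₂ = 1580 kPa.
For an ideal gas ΔU = nCvΔT with Cv = (5/2)R = 20.8 J/(mol·K).
ΔU = 2.45×20.8×(1120−530) = 30000 J.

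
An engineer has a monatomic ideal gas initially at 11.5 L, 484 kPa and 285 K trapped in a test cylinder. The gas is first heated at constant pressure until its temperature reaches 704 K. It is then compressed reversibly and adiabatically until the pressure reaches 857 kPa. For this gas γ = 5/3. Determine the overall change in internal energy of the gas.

17600 J

n = P₁V₁/(RT₁) = 484×11.5/(8.314×285) = 2.35 mol.
Step 1 — Isobaric: P stays 484 kPa; V/T = const ⇒ T₂ = 704 K, V₂ = 28.4 L.
W = PΔV = 484×(28.4−11.5) kPa·L = 8180 J.
ΔU = nCvΔT = 2.35×12.5×(704−285) = 12300 J.
Q = ΔU + W = nCpΔT = 20500 J.
State after step 1: P = 484 kPa, V = 28.4 L, T = 704 K.
Step 2 — Adiabatic: T₂/T₁ = (P₂/P₁)^((γ−1)/γ) ⇒ T₂ = 704×(1.77)^0.400 = 885 K; V₂ = 20.2 L.
ΔU = nCvΔT = 2.35×12.5×(885−704) = 5300 J.
Q = 0 for an adiabatic process, so W = −ΔU = -5300 J.
Net over both steps: W = 2890 J, Q = 20500 J, ΔU = 17600 J.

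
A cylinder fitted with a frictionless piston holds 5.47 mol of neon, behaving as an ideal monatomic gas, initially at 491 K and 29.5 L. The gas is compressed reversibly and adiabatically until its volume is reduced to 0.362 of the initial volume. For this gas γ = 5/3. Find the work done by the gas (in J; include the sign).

-32400 J

P₁ = nRT₁/V₁ = 5.47×8.314×491/29.5 = 757 kPa.
Adiabatic: TV^(γ−1) = const ⇒ T₂ = 491×(2.76)^0.667 = 967 K; PV^γ = const ⇒ P₂ = 4120 kPa.
ΔU = nCvΔT = 5.47×12.5×(967−491) = 32400 J.
Q = 0 for an adiabatic process, so W = −ΔU = -32400 J.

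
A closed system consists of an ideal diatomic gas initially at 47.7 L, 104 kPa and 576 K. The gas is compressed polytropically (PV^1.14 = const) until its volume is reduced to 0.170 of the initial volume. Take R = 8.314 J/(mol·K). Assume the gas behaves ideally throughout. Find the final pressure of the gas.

784 kPa

Polytropic n=1.14: T₂ = T₁(V₁/V₂)^(n−1) = 576×(5.88)^0.14 = 738 K; P₂ = P₁(V₁/V₂)^n = 784 kPa.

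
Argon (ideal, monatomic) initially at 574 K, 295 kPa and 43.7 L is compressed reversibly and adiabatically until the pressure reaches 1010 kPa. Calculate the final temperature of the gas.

Adiabatic: T₂/T₁ = (P₂/P₁)^((γ−1)/γ) ⇒ T₂ = 574×(3.42)^0.400 = 939 K; V₂ = 20.9 L.

939 K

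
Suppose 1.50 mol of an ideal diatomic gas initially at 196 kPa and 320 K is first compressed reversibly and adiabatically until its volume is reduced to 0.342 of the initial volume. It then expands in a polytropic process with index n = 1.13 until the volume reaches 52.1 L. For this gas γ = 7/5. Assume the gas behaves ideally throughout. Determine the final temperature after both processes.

V₁ = nRT₁/P₁ = 1.50×8.314×320/196 = 20.4 L.
Step 1 — Adiabatic: TV^(γ−1) = const ⇒ T₂ = 320×(2.92)^0.400 = 492 K; PV^γ = const ⇒ P₂ = 880 kPa.
ΔU = nCvΔT = 1.50×20.8×(492−320) = 5350 J.
Q = 0 for an adiabatic process, so W = −ΔU = -5350 J.
State after step 1: P = 880 kPa, V = 6.96 L, T = 492 K.
Step 2 — Polytropic n=1.13: T₂ = T₁(V₁/V₂)^(n−1) = 492×(0.134)^0.13 = 378 K; P₂ = P₁(V₁/V₂)^n = 90.6 kPa.
W = (P₁V₁−P₂V₂)/(n−1) = (880×6.96−90.6×52.1)/0.13 = 10900 J.
ΔU = nCvΔT = 1.50×20.8×(378−492) = -3530 J.
Q = ΔU + W = 7330 J.
Net over both steps: W = 5510 J, Q = 7330 J, ΔU = 1820 J.

378 K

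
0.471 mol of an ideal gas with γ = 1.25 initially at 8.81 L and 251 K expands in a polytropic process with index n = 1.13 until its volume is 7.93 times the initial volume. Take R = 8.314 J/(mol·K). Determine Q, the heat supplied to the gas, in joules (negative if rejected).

P₁ = nRT₁/V₁ = 0.471×8.314×251/8.81 = 112 kPa.
Polytropic n=1.13: T₂ = T₁(V₁/V₂)^(n−1) = 251×(0.126)^0.13 = 192 K; P₂ = P₁(V₁/V₂)^n = 10.7 kPa.
W = (P₁V₁−P₂V₂)/(n−1) = (112×8.81−10.7×69.9)/0.13 = 1780 J.
ΔU = nCvΔT = 0.471×33.3×(192−251) = -928 J.
Q = ΔU + W = 856 J.

856 J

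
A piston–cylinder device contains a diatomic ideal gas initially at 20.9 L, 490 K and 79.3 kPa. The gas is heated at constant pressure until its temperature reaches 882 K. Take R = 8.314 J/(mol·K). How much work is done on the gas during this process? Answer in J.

-1330 J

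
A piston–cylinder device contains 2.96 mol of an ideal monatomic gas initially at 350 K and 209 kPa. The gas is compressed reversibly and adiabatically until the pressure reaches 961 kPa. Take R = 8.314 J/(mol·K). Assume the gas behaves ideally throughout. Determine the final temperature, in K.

V₁ = nRT₁/P₁ = 2.96×8.314×350/209 = 41.2 L.
Adiabatic: T₂/T₁ = (P₂/P₁)^((γ−1)/γ) ⇒ T₂ = 350×(4.60)^0.400 = 644 K; V₂ = 16.5 L.

644 K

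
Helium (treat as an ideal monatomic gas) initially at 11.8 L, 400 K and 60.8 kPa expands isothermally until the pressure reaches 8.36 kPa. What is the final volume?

Isothermal: T stays 400 K; PV = const ⇒ V₂ = 85.8 L, P₂ = 8.36 kPa.

85.8 L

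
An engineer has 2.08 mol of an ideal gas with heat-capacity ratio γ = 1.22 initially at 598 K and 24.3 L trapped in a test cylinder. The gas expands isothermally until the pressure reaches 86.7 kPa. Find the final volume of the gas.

119 L

P₁ = nRT₁/V₁ = 2.08×8.314×598/24.3 = 426 kPa.
Isothermal: T stays 598 K; PV = const ⇒ V₂ = 119 L, P₂ = 86.7 kPa.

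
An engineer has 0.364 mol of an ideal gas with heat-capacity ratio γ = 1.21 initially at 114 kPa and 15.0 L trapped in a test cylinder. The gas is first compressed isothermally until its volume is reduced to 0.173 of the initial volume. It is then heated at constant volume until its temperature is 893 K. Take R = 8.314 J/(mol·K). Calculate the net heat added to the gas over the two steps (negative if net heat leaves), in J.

1730 J

T₁ = P₁V₁/(nR) = 114×15.0/(0.364×8.314) = 565 K.
Step 1 — Isothermal: T stays 565 K; PV = const ⇒ V₂ = 2.59 L, P₂ = 659 kPa.
ΔU = 0 (ideal gas, T constant).
W = nRT ln(V₂/V₁) = 0.364×8.314×565×ln(0.173) = -3000 J.
Q = ΔU + W = -3000 J.
State after step 1: P = 659 kPa, V = 2.59 L, T = 565 K.
Step 2 — Isochoric: V stays 2.59 L; P/T = const ⇒ T₂ = 893 K, P₂ = 1040 kPa.
W = 0 (no volume change).
ΔU = nCvΔT = 0.364×39.6×(893−565) = 4730 J.
Q = ΔU = 4730 J.
Net over both steps: W = -3000 J, Q = 1730 J, ΔU = 4730 J.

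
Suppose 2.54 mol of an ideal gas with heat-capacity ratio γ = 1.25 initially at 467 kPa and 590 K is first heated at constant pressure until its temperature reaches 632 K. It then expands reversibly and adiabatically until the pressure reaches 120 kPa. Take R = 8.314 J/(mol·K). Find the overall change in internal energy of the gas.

-9160 J

V₁ = nRT₁/P₁ = 2.54×8.314×590/467 = 26.7 L.
Step 1 — Isobaric: P stays 467 kPa; V/T = const ⇒ T₂ = 632 K, V₂ = 28.6 L.
W = PΔV = 467×(28.6−26.7) kPa·L = 887 J.
ΔU = nCvΔT = 2.54×33.3×(632−590) = 3550 J.
Q = ΔU + W = nCpΔT = 4430 J.
State after step 1: P = 467 kPa, V = 28.6 L, T = 632 K.
Step 2 — Adiabatic: T₂/T₁ = (P₂/P₁)^((γ−1)/γ) ⇒ T₂ = 632×(0.257)^0.200 = 482 K; V₂ = 84.8 L.
ΔU = nCvΔT = 2.54×33.3×(482−632) = -12700 J.
Q = 0 for an adiabatic process, so W = −ΔU = 12700 J.
Net over both steps: W = 13600 J, Q = 4430 J, ΔU = -9160 J.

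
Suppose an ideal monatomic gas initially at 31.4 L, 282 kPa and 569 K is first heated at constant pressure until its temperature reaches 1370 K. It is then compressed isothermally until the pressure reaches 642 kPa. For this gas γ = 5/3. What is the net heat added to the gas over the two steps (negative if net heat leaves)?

13600 J

n = P₁V₁/(RT₁) = 282×31.4/(8.314×569) = 1.87 mol.
Step 1 — Isobaric: P stays 282 kPa; V/T = const ⇒ T₂ = 1370 K, V₂ = 75.6 L.
W = PΔV = 282×(75.6−31.4) kPa·L = 12500 J.
ΔU = nCvΔT = 1.87×12.5×(1370−569) = 18700 J.
Q = ΔU + W = nCpΔT = 31200 J.
State after step 1: P = 282 kPa, V = 75.6 L, T = 1370 K.
Step 2 — Isothermal: T stays 1370 K; PV = const ⇒ V₂ = 33.2 L, P₂ = 642 kPa.
ΔU = 0 (ideal gas, T constant).
W = nRT ln(V₂/V₁) = 1.87×8.314×1370×ln(0.439) = -17500 J.
Q = ΔU + W = -17500 J.
Net over both steps: W = -5070 J, Q = 13600 J, ΔU = 18700 J.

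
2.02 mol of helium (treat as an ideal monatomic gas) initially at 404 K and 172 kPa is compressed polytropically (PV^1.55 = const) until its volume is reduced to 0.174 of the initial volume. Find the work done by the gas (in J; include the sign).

V₁ = nRT₁/P₁ = 2.02×8.314×404/172 = 39.4 L.
Polytropic n=1.55: T₂ = T₁(V₁/V₂)^(n−1) = 404×(5.75)^0.55 = 1060 K; P₂ = P₁(V₁/V₂)^n = 2590 kPa.
W = (P₁V₁−P₂V₂)/(n−1) = (172×39.4−2590×6.86)/0.55 = -19900 J.

-19900 J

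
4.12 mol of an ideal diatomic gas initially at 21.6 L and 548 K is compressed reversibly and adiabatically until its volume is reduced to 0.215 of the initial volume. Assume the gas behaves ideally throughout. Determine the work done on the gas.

39900 J

P₁ = nRT₁/V₁ = 4.12×8.314×548/21.6 = 869 kPa.
Adiabatic: TV^(γ−1) = const ⇒ T₂ = 548×(4.65)^0.400 = 1010 K; PV^γ = const ⇒ P₂ = 7480 kPa.
ΔU = nCvΔT = 4.12×20.8×(1010−548) = 39900 J.
Q = 0 for an adiabatic process, so W = −ΔU = -39900 J.
Work done on the gas = −W_by = 39900 J.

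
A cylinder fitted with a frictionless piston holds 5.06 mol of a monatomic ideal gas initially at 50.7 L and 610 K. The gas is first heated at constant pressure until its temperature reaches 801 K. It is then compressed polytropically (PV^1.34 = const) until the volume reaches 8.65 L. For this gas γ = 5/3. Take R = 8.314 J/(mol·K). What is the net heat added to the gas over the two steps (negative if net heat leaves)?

P₁ = nRT₁/V₁ = 5.06×8.314×610/50.7 = 506 kPa.
Step 1 — Isobaric: P stays 506 kPa; V/T = const ⇒ T₂ = 801 K, V₂ = 66.6 L.
W = PΔV = 506×(66.6−50.7) kPa·L = 8040 J.
ΔU = nCvΔT = 5.06×12.5×(801−610) = 12100 J.
Q = ΔU + W = nCpΔT = 20100 J.
State after step 1: P = 506 kPa, V = 66.6 L, T = 801 K.
Step 2 — Polytropic n=1.34: T₂ = T₁(V₁/V₂)^(n−1) = 801×(7.70)^0.34 = 1600 K; P₂ = P₁(V₁/V₂)^n = 7800 kPa.
W = (P₁V₁−P₂V₂)/(n−1) = (506×66.6−7800×8.65)/0.34 = -99300 J.
ΔU = nCvΔT = 5.06×12.5×(1600−801) = 50600 J.
Q = ΔU + W = -48600 J.
Net over both steps: W = -91200 J, Q = -28500 J, ΔU = 62700 J.

-28500 J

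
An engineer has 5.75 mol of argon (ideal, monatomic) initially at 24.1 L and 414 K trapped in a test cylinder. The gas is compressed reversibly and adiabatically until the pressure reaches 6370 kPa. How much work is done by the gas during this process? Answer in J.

P₁ = nRT₁/V₁ = 5.75×8.314×414/24.1 = 821 kPa.
Adiabatic: T₂/T₁ = (P₂/P₁)^((γ−1)/γ) ⇒ T₂ = 414×(7.76)^0.400 = 939 K; V₂ = 7.05 L.
ΔU = nCvΔT = 5.75×12.5×(939−414) = 37700 J.
Q = 0 for an adiabatic process, so W = −ΔU = -37700 J.

-37700 J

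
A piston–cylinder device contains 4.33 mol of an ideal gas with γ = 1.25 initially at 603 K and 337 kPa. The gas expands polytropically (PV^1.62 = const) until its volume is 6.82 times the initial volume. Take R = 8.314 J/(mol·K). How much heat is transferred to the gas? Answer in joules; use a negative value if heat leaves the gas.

V₁ = nRT₁/P₁ = 4.33×8.314×603/337 = 64.4 L.
Polytropic n=1.62: T₂ = T₁(V₁/V₂)^(n−1) = 603×(0.147)^0.62 = 183 K; P₂ = P₁(V₁/V₂)^n = 15.0 kPa.
W = (P₁V₁−P₂V₂)/(n−1) = (337×64.4−15.0×439)/0.62 = 24400 J.
ΔU = nCvΔT = 4.33×33.3×(183−603) = -60400 J.
Q = ΔU + W = -36100 J.

-36100 J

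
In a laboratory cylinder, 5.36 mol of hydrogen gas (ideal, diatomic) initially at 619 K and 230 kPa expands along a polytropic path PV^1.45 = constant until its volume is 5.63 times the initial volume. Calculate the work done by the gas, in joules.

V₁ = nRT₁/P₁ = 5.36×8.314×619/230 = 120 L.
Polytropic n=1.45: T₂ = T₁(V₁/V₂)^(n−1) = 619×(0.178)^0.45 = 284 K; P₂ = P₁(V₁/V₂)^n = 18.8 kPa.
W = (P₁V₁−P₂V₂)/(n−1) = (230×120−18.8×675)/0.45 = 33100 J.

33100 J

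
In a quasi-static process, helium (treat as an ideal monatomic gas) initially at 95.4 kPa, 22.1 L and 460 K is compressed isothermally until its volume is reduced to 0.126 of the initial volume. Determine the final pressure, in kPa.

Isothermal: T stays 460 K; PV = const ⇒ V₂ = 2.78 L, P₂ = 757 kPa.

757 kPa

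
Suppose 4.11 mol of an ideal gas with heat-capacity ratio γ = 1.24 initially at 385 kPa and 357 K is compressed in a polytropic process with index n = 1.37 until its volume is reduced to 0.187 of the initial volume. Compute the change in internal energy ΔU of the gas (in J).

V₁ = nRT₁/P₁ = 4.11×8.314×357/385 = 31.7 L.
Polytropic n=1.37: T₂ = T₁(V₁/V₂)^(n−1) = 357×(5.35)^0.37 = 664 K; P₂ = P₁(V₁/V₂)^n = 3830 kPa.
For an ideal gas ΔU = nCvΔT with Cv = R/(γ−1) = 34.6 J/(mol·K).
ΔU = 4.11×34.6×(664−357) = 43700 J.

43700 J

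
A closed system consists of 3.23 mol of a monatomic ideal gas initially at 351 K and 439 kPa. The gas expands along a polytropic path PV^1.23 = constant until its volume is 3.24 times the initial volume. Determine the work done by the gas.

V₁ = nRT₁/P₁ = 3.23×8.314×351/439 = 21.5 L.
Polytropic n=1.23: T₂ = T₁(V₁/V₂)^(n−1) = 351×(0.309)^0.23 = 268 K; P₂ = P₁(V₁/V₂)^n = 103 kPa.
W = (P₁V₁−P₂V₂)/(n−1) = (439×21.5−103×69.6)/0.23 = 9710 J.

9710 J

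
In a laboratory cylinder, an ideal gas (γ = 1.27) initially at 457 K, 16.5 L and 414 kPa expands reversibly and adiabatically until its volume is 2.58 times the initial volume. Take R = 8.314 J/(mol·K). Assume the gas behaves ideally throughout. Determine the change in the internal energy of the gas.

-5710 J

n = P₁V₁/(RT₁) = 414×16.5/(8.314×457) = 1.80 mol.
Adiabatic: TV^(γ−1) = const ⇒ T₂ = 457×(0.388)^0.270 = 354 K; PV^γ = const ⇒ P₂ = 124 kPa.
For an ideal gas ΔU = nCvΔT with Cv = R/(γ−1) = 30.8 J/(mol·K).
ΔU = 1.80×30.8×(354−457) = -5710 J.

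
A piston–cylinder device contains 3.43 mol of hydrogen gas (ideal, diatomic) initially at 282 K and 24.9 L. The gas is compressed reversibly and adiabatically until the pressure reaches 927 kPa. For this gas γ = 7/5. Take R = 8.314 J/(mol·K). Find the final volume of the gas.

P₁ = nRT₁/V₁ = 3.43×8.314×282/24.9 = 323 kPa.
Adiabatic: T₂/T₁ = (P₂/P₁)^((γ−1)/γ) ⇒ T₂ = 282×(2.87)^0.286 = 381 K; V₂ = 11.7 L.

11.7 L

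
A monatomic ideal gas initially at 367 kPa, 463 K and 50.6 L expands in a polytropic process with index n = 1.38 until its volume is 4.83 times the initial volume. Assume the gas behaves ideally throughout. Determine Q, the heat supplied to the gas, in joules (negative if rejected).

n = P₁V₁/(RT₁) = 367×50.6/(8.314×463) = 4.82 mol.
Polytropic n=1.38: T₂ = T₁(V₁/V₂)^(n−1) = 463×(0.207)^0.38 = 254 K; P₂ = P₁(V₁/V₂)^n = 41.8 kPa.
W = (P₁V₁−P₂V₂)/(n−1) = (367×50.6−41.8×244)/0.38 = 22000 J.
ΔU = nCvΔT = 4.82×12.5×(254−463) = -12500 J.
Q = ΔU + W = 9460 J.

9460 J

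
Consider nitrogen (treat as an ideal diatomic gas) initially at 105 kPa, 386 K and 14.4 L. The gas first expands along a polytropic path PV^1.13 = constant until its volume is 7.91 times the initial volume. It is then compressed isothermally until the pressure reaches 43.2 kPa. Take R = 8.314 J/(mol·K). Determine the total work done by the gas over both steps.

n = P₁V₁/(RT₁) = 105×14.4/(8.314×386) = 0.471 mol.
Step 1 — Polytropic n=1.13: T₂ = T₁(V₁/V₂)^(n−1) = 386×(0.126)^0.13 = 295 K; P₂ = P₁(V₁/V₂)^n = 10.1 kPa.
W = (P₁V₁−P₂V₂)/(n−1) = (105×14.4−10.1×114)/0.13 = 2740 J.
ΔU = nCvΔT = 0.471×20.8×(295−386) = -891 J.
Q = ΔU + W = 1850 J.
State after step 1: P = 10.1 kPa, V = 114 L, T = 295 K.
Step 2 — Isothermal: T stays 295 K; PV = const ⇒ V₂ = 26.7 L, P₂ = 43.2 kPa.
ΔU = 0 (ideal gas, T constant).
W = nRT ln(V₂/V₁) = 0.471×8.314×295×ln(0.235) = -1670 J.
Q = ΔU + W = -1670 J.
Net over both steps: W = 1070 J, Q = 177 J, ΔU = -891 J.

1070 J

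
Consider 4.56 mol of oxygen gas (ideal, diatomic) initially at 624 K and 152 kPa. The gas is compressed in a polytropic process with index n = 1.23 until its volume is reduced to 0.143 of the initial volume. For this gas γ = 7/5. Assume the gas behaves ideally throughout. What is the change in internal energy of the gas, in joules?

33400 J

V₁ = nRT₁/P₁ = 4.56×8.314×624/152 = 156 L.
Polytropic n=1.23: T₂ = T₁(V₁/V₂)^(n−1) = 624×(6.99)^0.23 = 976 K; P₂ = P₁(V₁/V₂)^n = 1660 kPa.
For an ideal gas ΔU = nCvΔT with Cv = (5/2)R = 20.8 J/(mol·K).
ΔU = 4.56×20.8×(976−624) = 33400 J.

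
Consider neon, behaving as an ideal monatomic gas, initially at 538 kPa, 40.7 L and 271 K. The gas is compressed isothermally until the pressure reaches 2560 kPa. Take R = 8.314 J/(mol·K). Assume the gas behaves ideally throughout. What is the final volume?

8.55 L

Isothermal: T stays 271 K; PV = const ⇒ V₂ = 8.55 L, P₂ = 2560 kPa.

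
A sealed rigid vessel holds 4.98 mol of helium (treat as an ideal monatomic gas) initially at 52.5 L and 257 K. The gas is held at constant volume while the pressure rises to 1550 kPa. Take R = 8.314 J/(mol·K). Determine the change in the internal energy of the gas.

P₁ = nRT₁/V₁ = 4.98×8.314×257/52.5 = 203 kPa.
Isochoric: V stays 52.5 L; P/T = const ⇒ T₂ = 1970 K, P₂ = 1550 kPa.
For an ideal gas ΔU = nCvΔT with Cv = (3/2)R = 12.5 J/(mol·K).
ΔU = 4.98×12.5×(1970−257) = 106000 J.

106000 J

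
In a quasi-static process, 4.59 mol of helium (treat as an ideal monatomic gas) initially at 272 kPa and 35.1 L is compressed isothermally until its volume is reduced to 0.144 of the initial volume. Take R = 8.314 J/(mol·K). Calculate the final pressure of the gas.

T₁ = P₁V₁/(nR) = 272×35.1/(4.59×8.314) = 250 K.
Isothermal: T stays 250 K; PV = const ⇒ V₂ = 5.05 L, P₂ = 1890 kPa.

1890 kPa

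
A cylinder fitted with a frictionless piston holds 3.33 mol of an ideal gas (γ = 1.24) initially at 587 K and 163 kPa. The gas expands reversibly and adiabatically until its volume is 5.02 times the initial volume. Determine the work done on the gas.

V₁ = nRT₁/P₁ = 3.33×8.314×587/163 = 99.7 L.
Adiabatic: TV^(γ−1) = const ⇒ T₂ = 587×(0.199)^0.240 = 399 K; PV^γ = const ⇒ P₂ = 22.0 kPa.
ΔU = nCvΔT = 3.33×34.6×(399−587) = -21700 J.
Q = 0 for an adiabatic process, so W = −ΔU = 21700 J.
Work done on the gas = −W_by = -21700 J.

-21700 J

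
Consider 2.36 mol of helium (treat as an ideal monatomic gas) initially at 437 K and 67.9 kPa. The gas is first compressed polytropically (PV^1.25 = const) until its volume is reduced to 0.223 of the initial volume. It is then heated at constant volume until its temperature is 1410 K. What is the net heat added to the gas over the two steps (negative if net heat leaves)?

13000 J

V₁ = nRT₁/P₁ = 2.36×8.314×437/67.9 = 126 L.
Step 1 — Polytropic n=1.25: T₂ = T₁(V₁/V₂)^(n−1) = 437×(4.48)^0.25 = 636 K; P₂ = P₁(V₁/V₂)^n = 443 kPa.
W = (P₁V₁−P₂V₂)/(n−1) = (67.9×126−443×28.2)/0.25 = -15600 J.
ΔU = nCvΔT = 2.36×12.5×(636−437) = 5850 J.
Q = ΔU + W = -9760 J.
State after step 1: P = 443 kPa, V = 28.2 L, T = 636 K.
Step 2 — Isochoric: V stays 28.2 L; P/T = const ⇒ T₂ = 1410 K, P₂ = 982 kPa.
W = 0 (no volume change).
ΔU = nCvΔT = 2.36×12.5×(1410−636) = 22800 J.
Q = ΔU = 22800 J.
Net over both steps: W = -15600 J, Q = 13000 J, ΔU = 28600 J.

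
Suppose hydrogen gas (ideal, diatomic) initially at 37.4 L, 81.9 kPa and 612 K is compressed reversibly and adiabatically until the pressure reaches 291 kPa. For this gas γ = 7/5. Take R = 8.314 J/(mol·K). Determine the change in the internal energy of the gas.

3340 J

n = P₁V₁/(RT₁) = 81.9×37.4/(8.314×612) = 0.602 mol.
Adiabatic: T₂/T₁ = (P₂/P₁)^((γ−1)/γ) ⇒ T₂ = 612×(3.55)^0.286 = 879 K; V₂ = 15.1 L.
For an ideal gas ΔU = nCvΔT with Cv = (5/2)R = 20.8 J/(mol·K).
ΔU = 0.602×20.8×(879−612) = 3340 J.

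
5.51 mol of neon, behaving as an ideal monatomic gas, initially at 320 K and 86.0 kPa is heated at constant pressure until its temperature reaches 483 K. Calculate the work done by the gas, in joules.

7470 J

V₁ = nRT₁/P₁ = 5.51×8.314×320/86.0 = 170 L.
Isobaric: P stays 86.0 kPa; V/T = const ⇒ T₂ = 483 K, V₂ = 257 L.
W = PΔV = 86.0×(257−170) kPa·L = 7470 J.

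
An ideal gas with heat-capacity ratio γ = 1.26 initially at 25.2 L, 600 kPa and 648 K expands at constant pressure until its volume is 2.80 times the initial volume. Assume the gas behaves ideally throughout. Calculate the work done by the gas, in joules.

27200 J

n = P₁V₁/(RT₁) = 600×25.2/(8.314×648) = 2.81 mol.
Isobaric: P stays 600 kPa; V/T = const ⇒ T₂ = 1810 K, V₂ = 70.6 L.
W = PΔV = 600×(70.6−25.2) kPa·L = 27200 J.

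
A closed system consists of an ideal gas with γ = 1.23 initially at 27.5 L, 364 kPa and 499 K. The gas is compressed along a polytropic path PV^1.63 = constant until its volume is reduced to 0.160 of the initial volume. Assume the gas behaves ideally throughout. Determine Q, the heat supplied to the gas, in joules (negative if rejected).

60000 J

n = P₁V₁/(RT₁) = 364×27.5/(8.314×499) = 2.41 mol.
Polytropic n=1.63: T₂ = T₁(V₁/V₂)^(n−1) = 499×(6.25)^0.63 = 1580 K; P₂ = P₁(V₁/V₂)^n = 7220 kPa.
W = (P₁V₁−P₂V₂)/(n−1) = (364×27.5−7220×4.40)/0.63 = -34500 J.
ΔU = nCvΔT = 2.41×36.1×(1580−499) = 94600 J.
Q = ΔU + W = 60000 J.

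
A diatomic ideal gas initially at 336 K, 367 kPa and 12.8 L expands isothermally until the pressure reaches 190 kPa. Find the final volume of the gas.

Isothermal: T stays 336 K; PV = const ⇒ V₂ = 24.7 L, P₂ = 190 kPa.

24.7 L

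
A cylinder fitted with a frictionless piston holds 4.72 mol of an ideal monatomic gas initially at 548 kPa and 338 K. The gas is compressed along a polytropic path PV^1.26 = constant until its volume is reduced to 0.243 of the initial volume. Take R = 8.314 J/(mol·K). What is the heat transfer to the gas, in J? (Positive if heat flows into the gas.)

-13800 J

V₁ = nRT₁/P₁ = 4.72×8.314×338/548 = 24.2 L.
Polytropic n=1.26: T₂ = T₁(V₁/V₂)^(n−1) = 338×(4.12)^0.26 = 488 K; P₂ = P₁(V₁/V₂)^n = 3260 kPa.
W = (P₁V₁−P₂V₂)/(n−1) = (548×24.2−3260×5.88)/0.26 = -22700 J.
ΔU = nCvΔT = 4.72×12.5×(488−338) = 8850 J.
Q = ΔU + W = -13800 J.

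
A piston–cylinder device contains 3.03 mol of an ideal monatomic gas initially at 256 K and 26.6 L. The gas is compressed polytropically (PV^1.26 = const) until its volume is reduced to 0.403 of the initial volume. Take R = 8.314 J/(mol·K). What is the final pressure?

762 kPa

P₁ = nRT₁/V₁ = 3.03×8.314×256/26.6 = 242 kPa.
Polytropic n=1.26: T₂ = T₁(V₁/V₂)^(n−1) = 256×(2.48)^0.26 = 324 K; P₂ = P₁(V₁/V₂)^n = 762 kPa.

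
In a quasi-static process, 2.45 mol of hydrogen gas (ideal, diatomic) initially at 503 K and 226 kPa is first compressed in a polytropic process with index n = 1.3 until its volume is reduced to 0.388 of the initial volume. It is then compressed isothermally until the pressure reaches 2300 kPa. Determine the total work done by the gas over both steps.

V₁ = nRT₁/P₁ = 2.45×8.314×503/226 = 45.3 L.
Step 1 — Polytropic n=1.3: T₂ = T₁(V₁/V₂)^(n−1) = 503×(2.58)^0.30 = 668 K; P₂ = P₁(V₁/V₂)^n = 774 kPa.
W = (P₁V₁−P₂V₂)/(n−1) = (226×45.3−774×17.6)/0.30 = -11200 J.
ΔU = nCvΔT = 2.45×20.8×(668−503) = 8410 J.
Q = ΔU + W = -2800 J.
State after step 1: P = 774 kPa, V = 17.6 L, T = 668 K.
Step 2 — Isothermal: T stays 668 K; PV = const ⇒ V₂ = 5.92 L, P₂ = 2300 kPa.
ΔU = 0 (ideal gas, T constant).
W = nRT ln(V₂/V₁) = 2.45×8.314×668×ln(0.336) = -14800 J.
Q = ΔU + W = -14800 J.
Net over both steps: W = -26000 J, Q = -17600 J, ΔU = 8410 J.

-26000 J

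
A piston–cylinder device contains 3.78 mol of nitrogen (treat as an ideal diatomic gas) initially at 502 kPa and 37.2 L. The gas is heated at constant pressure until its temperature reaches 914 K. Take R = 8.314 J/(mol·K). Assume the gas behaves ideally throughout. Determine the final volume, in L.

57.2 L

T₁ = P₁V₁/(nR) = 502×37.2/(3.78×8.314) = 594 K.
Isobaric: P stays 502 kPa; V/T = const ⇒ T₂ = 914 K, V₂ = 57.2 L.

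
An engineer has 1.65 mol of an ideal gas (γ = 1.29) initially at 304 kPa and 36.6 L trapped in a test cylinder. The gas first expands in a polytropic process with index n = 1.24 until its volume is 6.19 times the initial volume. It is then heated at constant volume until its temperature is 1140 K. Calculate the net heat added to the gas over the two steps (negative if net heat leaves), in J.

T₁ = P₁V₁/(nR) = 304×36.6/(1.65×8.314) = 811 K.
Step 1 — Polytropic n=1.24: T₂ = T₁(V₁/V₂)^(n−1) = 811×(0.162)^0.24 = 524 K; P₂ = P₁(V₁/V₂)^n = 31.7 kPa.
W = (P₁V₁−P₂V₂)/(n−1) = (304×36.6−31.7×227)/0.24 = 16400 J.
ΔU = nCvΔT = 1.65×28.7×(524−811) = -13600 J.
Q = ΔU + W = 2830 J.
State after step 1: P = 31.7 kPa, V = 227 L, T = 524 K.
Step 2 — Isochoric: V stays 227 L; P/T = const ⇒ T₂ = 1140 K, P₂ = 69.0 kPa.
W = 0 (no volume change).
ΔU = nCvΔT = 1.65×28.7×(1140−524) = 29200 J.
Q = ΔU = 29200 J.
Net over both steps: W = 16400 J, Q = 32000 J, ΔU = 15600 J.

32000 J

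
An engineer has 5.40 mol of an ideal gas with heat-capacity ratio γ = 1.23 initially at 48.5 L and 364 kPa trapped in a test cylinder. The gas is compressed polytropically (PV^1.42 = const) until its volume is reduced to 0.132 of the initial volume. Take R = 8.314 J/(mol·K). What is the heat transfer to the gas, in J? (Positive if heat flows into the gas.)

T₁ = P₁V₁/(nR) = 364×48.5/(5.40×8.314) = 393 K.
Polytropic n=1.42: T₂ = T₁(V₁/V₂)^(n−1) = 393×(7.58)^0.42 = 920 K; P₂ = P₁(V₁/V₂)^n = 6450 kPa.
W = (P₁V₁−P₂V₂)/(n−1) = (364×48.5−6450×6.40)/0.42 = -56400 J.
ΔU = nCvΔT = 5.40×36.1×(920−393) = 103000 J.
Q = ΔU + W = 46600 J.

46600 J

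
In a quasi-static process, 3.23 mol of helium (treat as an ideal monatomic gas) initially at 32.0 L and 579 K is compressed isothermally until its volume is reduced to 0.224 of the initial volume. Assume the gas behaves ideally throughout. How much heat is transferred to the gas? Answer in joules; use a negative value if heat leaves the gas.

-23300 J

P₁ = nRT₁/V₁ = 3.23×8.314×579/32.0 = 486 kPa.
Isothermal: T stays 579 K; PV = const ⇒ V₂ = 7.17 L, P₂ = 2170 kPa.
ΔU = 0 (ideal gas, T constant).
W = nRT ln(V₂/V₁) = 3.23×8.314×579×ln(0.224) = -23300 J.
Q = ΔU + W = -23300 J.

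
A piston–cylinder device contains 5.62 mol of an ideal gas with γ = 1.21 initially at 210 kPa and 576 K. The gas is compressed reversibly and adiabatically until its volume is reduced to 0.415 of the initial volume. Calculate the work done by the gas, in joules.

-26000 J

V₁ = nRT₁/P₁ = 5.62×8.314×576/210 = 128 L.
Adiabatic: TV^(γ−1) = const ⇒ T₂ = 576×(2.41)^0.210 = 693 K; PV^γ = const ⇒ P₂ = 609 kPa.
ΔU = nCvΔT = 5.62×39.6×(693−576) = 26000 J.
Q = 0 for an adiabatic process, so W = −ΔU = -26000 J.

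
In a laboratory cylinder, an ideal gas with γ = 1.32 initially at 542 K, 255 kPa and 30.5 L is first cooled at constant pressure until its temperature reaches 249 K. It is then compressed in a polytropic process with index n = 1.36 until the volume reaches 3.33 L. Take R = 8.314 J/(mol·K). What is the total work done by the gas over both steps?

-10900 J

n = P₁V₁/(RT₁) = 255×30.5/(8.314×542) = 1.73 mol.
Step 1 — Isobaric: P stays 255 kPa; V/T = const ⇒ T₂ = 249 K, V₂ = 14.0 L.
W = PΔV = 255×(14.0−30.5) kPa·L = -4200 J.
ΔU = nCvΔT = 1.73×26.0×(249−542) = -13100 J.
Q = ΔU + W = nCpΔT = -17300 J.
State after step 1: P = 255 kPa, V = 14.0 L, T = 249 K.
Step 2 — Polytropic n=1.36: T₂ = T₁(V₁/V₂)^(n−1) = 249×(4.21)^0.36 = 418 K; P₂ = P₁(V₁/V₂)^n = 1800 kPa.
W = (P₁V₁−P₂V₂)/(n−1) = (255×14.0−1800×3.33)/0.36 = -6720 J.
ΔU = nCvΔT = 1.73×26.0×(418−249) = 7560 J.
Q = ΔU + W = 841 J.
Net over both steps: W = -10900 J, Q = -16500 J, ΔU = -5570 J.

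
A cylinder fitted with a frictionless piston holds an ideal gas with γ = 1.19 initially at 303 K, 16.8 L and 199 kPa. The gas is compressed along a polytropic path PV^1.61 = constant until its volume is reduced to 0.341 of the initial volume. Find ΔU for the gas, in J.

16300 J

n = P₁V₁/(RT₁) = 199×16.8/(8.314×303) = 1.33 mol.
Polytropic n=1.61: T₂ = T₁(V₁/V₂)^(n−1) = 303×(2.93)^0.61 = 584 K; P₂ = P₁(V₁/V₂)^n = 1120 kPa.
For an ideal gas ΔU = nCvΔT with Cv = R/(γ−1) = 43.8 J/(mol·K).
ΔU = 1.33×43.8×(584−303) = 16300 J.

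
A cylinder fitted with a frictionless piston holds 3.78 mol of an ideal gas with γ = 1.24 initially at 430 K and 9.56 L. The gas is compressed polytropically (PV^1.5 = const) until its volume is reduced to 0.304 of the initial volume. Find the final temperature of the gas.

P₁ = nRT₁/V₁ = 3.78×8.314×430/9.56 = 1410 kPa.
Polytropic n=1.5: T₂ = T₁(V₁/V₂)^(n−1) = 430×(3.29)^0.50 = 780 K; P₂ = P₁(V₁/V₂)^n = 8430 kPa.

780 K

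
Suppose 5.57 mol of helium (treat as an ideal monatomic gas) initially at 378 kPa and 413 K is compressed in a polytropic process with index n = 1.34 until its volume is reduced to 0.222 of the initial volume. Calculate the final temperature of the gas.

689 K

V₁ = nRT₁/P₁ = 5.57×8.314×413/378 = 50.6 L.
Polytropic n=1.34: T₂ = T₁(V₁/V₂)^(n−1) = 413×(4.50)^0.34 = 689 K; P₂ = P₁(V₁/V₂)^n = 2840 kPa.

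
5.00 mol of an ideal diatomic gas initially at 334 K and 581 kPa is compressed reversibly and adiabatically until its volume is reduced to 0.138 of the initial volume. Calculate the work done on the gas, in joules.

V₁ = nRT₁/P₁ = 5.00×8.314×334/581 = 23.9 L.
Adiabatic: TV^(γ−1) = const ⇒ T₂ = 334×(7.25)^0.400 = 738 K; PV^γ = const ⇒ P₂ = 9300 kPa.
ΔU = nCvΔT = 5.00×20.8×(738−334) = 41900 J.
Q = 0 for an adiabatic process, so W = −ΔU = -41900 J.
Work done on the gas = −W_by = 41900 J.

41900 J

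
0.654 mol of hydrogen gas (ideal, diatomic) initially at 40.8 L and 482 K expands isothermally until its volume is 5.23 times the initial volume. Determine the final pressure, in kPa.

12.3 kPa

P₁ = nRT₁/V₁ = 0.654×8.314×482/40.8 = 64.2 kPa.
Isothermal: T stays 482 K; PV = const ⇒ V₂ = 213 L, P₂ = 12.3 kPa.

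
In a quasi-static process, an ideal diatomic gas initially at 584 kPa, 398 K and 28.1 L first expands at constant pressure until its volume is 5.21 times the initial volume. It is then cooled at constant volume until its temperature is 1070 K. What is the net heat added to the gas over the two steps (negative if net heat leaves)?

n = P₁V₁/(RT₁) = 584×28.1/(8.314×398) = 4.96 mol.
Step 1 — Isobaric: P stays 584 kPa; V/T = const ⇒ T₂ = 2070 K, V₂ = 146 L.
W = PΔV = 584×(146−28.1) kPa·L = 69100 J.
ΔU = nCvΔT = 4.96×20.8×(2070−398) = 173000 J.
Q = ΔU + W = nCpΔT = 242000 J.
State after step 1: P = 584 kPa, V = 146 L, T = 2070 K.
Step 2 — Isochoric: V stays 146 L; P/T = const ⇒ T₂ = 1070 K, P₂ = 301 kPa.
W = 0 (no volume change).
ΔU = nCvΔT = 4.96×20.8×(1070−2070) = -103000 J.
Q = ΔU = -103000 J.
Net over both steps: W = 69100 J, Q = 138000 J, ΔU = 69300 J.

138000 J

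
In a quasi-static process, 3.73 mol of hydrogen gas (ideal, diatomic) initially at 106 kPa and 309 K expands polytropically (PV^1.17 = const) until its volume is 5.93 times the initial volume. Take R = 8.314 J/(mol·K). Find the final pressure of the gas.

V₁ = nRT₁/P₁ = 3.73×8.314×309/106 = 90.4 L.
Polytropic n=1.17: T₂ = T₁(V₁/V₂)^(n−1) = 309×(0.169)^0.17 = 228 K; P₂ = P₁(V₁/V₂)^n = 13.2 kPa.

13.2 kPa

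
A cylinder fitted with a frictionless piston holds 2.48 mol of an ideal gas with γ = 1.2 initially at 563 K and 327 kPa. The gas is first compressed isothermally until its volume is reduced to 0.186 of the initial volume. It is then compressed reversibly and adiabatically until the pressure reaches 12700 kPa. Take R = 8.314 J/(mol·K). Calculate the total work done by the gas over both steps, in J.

V₁ = nRT₁/P₁ = 2.48×8.314×563/327 = 35.5 L.
Step 1 — Isothermal: T stays 563 K; PV = const ⇒ V₂ = 6.60 L, P₂ = 1760 kPa.
ΔU = 0 (ideal gas, T constant).
W = nRT ln(V₂/V₁) = 2.48×8.314×563×ln(0.186) = -19500 J.
Q = ΔU + W = -19500 J.
State after step 1: P = 1760 kPa, V = 6.60 L, T = 563 K.
Step 2 — Adiabatic: T₂/T₁ = (P₂/P₁)^((γ−1)/γ) ⇒ T₂ = 563×(7.22)^0.167 = 783 K; V₂ = 1.27 L.
ΔU = nCvΔT = 2.48×41.6×(783−563) = 22700 J.
Q = 0 for an adiabatic process, so W = −ΔU = -22700 J.
Net over both steps: W = -42200 J, Q = -19500 J, ΔU = 22700 J.

-42200 J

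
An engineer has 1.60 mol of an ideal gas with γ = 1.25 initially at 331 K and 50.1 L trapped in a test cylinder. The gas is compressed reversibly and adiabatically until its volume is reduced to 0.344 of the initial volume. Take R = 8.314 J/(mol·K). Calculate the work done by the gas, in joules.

P₁ = nRT₁/V₁ = 1.60×8.314×331/50.1 = 87.9 kPa.
Adiabatic: TV^(γ−1) = const ⇒ T₂ = 331×(2.91)^0.250 = 432 K; PV^γ = const ⇒ P₂ = 334 kPa.
ΔU = nCvΔT = 1.60×33.3×(432−331) = 5390 J.
Q = 0 for an adiabatic process, so W = −ΔU = -5390 J.

-5390 J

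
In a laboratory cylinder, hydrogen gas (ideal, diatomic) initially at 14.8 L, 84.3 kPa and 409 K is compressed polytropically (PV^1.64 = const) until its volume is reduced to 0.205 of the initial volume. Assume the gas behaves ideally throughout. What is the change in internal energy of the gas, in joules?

n = P₁V₁/(RT₁) = 84.3×14.8/(8.314×409) = 0.367 mol.
Polytropic n=1.64: T₂ = T₁(V₁/V₂)^(n−1) = 409×(4.88)^0.64 = 1130 K; P₂ = P₁(V₁/V₂)^n = 1130 kPa.
For an ideal gas ΔU = nCvΔT with Cv = (5/2)R = 20.8 J/(mol·K).
ΔU = 0.367×20.8×(1130−409) = 5480 J.

5480 J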